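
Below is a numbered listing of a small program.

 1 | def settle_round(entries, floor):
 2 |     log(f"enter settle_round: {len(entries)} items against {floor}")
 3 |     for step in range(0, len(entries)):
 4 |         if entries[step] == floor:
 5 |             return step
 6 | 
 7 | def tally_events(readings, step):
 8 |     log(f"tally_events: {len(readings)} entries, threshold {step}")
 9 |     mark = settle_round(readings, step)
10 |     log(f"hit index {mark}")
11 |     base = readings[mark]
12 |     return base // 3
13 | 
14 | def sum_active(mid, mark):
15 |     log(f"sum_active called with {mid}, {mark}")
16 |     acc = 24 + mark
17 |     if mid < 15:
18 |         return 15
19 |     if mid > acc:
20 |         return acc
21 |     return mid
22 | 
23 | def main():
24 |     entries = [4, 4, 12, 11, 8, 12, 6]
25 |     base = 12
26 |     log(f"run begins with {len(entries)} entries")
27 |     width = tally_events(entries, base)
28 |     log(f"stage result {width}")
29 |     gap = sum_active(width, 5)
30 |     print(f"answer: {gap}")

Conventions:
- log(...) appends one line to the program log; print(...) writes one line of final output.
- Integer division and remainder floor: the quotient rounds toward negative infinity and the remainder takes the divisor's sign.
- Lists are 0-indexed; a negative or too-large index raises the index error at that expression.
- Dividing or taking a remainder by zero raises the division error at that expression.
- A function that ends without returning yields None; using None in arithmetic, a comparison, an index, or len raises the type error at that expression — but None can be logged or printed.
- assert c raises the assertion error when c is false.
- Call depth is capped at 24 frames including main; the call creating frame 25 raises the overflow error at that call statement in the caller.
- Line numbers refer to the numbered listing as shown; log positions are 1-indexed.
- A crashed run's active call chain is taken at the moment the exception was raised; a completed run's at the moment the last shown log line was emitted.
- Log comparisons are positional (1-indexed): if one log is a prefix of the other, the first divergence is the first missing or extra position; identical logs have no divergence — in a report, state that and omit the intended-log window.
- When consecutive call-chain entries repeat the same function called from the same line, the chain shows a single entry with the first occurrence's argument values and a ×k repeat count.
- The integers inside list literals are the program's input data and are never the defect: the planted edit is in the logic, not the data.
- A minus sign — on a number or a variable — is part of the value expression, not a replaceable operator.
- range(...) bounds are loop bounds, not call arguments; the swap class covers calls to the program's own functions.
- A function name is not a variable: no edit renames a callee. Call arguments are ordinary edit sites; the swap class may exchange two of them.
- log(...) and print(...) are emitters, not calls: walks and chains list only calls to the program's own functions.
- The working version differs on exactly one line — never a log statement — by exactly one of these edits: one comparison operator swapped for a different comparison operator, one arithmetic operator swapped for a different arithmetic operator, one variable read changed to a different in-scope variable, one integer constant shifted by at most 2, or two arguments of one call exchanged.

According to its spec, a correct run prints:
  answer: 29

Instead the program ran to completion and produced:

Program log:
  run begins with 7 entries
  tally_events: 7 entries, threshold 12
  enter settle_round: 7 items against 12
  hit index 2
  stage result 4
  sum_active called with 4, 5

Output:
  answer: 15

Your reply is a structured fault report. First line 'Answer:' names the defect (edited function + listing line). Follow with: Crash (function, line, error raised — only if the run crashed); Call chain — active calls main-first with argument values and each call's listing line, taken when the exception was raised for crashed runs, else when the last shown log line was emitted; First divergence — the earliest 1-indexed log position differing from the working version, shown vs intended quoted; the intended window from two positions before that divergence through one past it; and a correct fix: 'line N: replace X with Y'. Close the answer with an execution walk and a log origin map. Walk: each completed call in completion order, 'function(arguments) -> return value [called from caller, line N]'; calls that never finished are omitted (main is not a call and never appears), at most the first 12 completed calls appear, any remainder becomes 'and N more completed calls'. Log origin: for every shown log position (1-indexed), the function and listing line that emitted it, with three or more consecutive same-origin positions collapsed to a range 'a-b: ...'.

Answer: the defect is in tally_events at line 12.
The tell: Everything matches until log position 5, which reads 'stage result 4' in place of 'stage result 36'.
Call chain: main -> sum_active(4, 5) (called at line 29).
First divergence: position 5 — shown 'stage result 4', intended 'stage result 36'.
Intended log window:
  3: enter settle_round: 7 items against 12
  4: hit index 2
  5: stage result 36
  6: sum_active called with 36, 5
Execution walk:
  settle_round([4, 4, 12, 11, 8, 12, 6], 12) -> 2  [called from tally_events, line 9]
  tally_events([4, 4, 12, 11, 8, 12, 6], 12) -> 4  [called from main, line 27]
  sum_active(4, 5) -> 15  [called from main, line 29]
Origin of each log line:
  1 — main, line 26
  2 — tally_events, line 8
  3 — settle_round, line 2
  4 — tally_events, line 10
  5 — main, line 28
  6 — sum_active, line 15
A correct fix: line 12: replace `//` with `*`.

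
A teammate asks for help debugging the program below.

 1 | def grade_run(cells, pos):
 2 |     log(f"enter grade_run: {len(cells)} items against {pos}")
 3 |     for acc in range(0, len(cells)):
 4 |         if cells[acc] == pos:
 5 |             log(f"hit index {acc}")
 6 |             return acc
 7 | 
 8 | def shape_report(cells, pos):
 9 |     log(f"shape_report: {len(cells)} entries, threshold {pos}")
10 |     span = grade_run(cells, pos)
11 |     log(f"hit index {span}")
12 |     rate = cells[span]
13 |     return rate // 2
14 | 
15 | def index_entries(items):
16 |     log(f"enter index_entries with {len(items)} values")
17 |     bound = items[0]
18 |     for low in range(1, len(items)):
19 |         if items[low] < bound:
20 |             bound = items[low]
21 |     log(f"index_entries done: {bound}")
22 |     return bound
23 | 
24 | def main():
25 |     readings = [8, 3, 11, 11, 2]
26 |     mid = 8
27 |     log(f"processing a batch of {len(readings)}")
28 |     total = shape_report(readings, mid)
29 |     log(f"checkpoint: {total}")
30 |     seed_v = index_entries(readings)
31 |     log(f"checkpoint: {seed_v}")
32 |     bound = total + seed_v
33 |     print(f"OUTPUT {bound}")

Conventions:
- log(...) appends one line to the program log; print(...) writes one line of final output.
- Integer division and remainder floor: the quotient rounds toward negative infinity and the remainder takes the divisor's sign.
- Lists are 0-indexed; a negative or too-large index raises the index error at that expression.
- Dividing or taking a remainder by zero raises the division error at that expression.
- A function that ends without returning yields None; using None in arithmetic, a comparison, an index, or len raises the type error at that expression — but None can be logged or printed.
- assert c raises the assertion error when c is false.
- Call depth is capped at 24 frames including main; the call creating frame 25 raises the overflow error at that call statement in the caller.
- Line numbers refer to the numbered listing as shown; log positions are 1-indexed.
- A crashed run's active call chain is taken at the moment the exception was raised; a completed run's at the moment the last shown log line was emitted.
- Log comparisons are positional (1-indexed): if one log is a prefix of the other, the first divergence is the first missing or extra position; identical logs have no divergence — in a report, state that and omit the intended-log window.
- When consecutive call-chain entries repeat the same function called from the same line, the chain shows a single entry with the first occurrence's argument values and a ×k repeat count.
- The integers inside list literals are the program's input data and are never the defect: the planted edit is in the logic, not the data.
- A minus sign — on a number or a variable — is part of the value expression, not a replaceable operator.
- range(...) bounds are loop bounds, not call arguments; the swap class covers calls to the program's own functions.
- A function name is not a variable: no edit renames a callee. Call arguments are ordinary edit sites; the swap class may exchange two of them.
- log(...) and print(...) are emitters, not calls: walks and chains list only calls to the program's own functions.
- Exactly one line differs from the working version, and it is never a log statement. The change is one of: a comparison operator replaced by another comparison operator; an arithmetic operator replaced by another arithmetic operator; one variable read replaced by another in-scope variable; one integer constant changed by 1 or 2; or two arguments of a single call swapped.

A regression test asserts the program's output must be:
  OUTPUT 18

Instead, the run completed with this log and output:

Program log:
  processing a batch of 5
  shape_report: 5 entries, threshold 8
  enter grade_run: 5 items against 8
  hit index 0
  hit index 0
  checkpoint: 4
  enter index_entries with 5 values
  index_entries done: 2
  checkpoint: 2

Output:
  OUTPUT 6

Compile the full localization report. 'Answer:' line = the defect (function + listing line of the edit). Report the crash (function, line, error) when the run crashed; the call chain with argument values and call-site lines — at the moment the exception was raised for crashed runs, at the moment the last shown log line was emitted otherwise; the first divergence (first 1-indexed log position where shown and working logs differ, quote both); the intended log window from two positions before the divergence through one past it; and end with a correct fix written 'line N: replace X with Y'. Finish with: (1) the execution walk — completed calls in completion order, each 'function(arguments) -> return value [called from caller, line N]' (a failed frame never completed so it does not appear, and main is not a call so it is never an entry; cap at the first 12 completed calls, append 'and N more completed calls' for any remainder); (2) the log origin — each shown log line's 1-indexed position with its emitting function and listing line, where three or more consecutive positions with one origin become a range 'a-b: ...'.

Answer: the defect is in shape_report at line 13.
Core observation: Everything matches until log position 6, which reads 'checkpoint: 4' in place of 'checkpoint: 16'.
Call chain: main.
First divergence: position 6; shown 'checkpoint: 4' vs intended 'checkpoint: 16'.
Intended log window:
  4: hit index 0
  5: hit index 0
  6: checkpoint: 16
  7: enter index_entries with 5 values
Execution walk:
  grade_run([8, 3, 11, 11, 2], 8) -> 0  [called from shape_report, line 10]
  shape_report([8, 3, 11, 11, 2], 8) -> 4  [called from main, line 28]
  index_entries([8, 3, 11, 11, 2]) -> 2  [called from main, line 30]
Log origins:
  1: emitted by main (line 27)
  2: emitted by shape_report (line 9)
  3: emitted by grade_run (line 2)
  4: emitted by grade_run (line 5)
  5: emitted by shape_report (line 11)
  6: emitted by main (line 29)
  7: emitted by index_entries (line 16)
  8: emitted by index_entries (line 21)
  9: emitted by main (line 31)
A correct fix: line 13: replace `//` with `*`.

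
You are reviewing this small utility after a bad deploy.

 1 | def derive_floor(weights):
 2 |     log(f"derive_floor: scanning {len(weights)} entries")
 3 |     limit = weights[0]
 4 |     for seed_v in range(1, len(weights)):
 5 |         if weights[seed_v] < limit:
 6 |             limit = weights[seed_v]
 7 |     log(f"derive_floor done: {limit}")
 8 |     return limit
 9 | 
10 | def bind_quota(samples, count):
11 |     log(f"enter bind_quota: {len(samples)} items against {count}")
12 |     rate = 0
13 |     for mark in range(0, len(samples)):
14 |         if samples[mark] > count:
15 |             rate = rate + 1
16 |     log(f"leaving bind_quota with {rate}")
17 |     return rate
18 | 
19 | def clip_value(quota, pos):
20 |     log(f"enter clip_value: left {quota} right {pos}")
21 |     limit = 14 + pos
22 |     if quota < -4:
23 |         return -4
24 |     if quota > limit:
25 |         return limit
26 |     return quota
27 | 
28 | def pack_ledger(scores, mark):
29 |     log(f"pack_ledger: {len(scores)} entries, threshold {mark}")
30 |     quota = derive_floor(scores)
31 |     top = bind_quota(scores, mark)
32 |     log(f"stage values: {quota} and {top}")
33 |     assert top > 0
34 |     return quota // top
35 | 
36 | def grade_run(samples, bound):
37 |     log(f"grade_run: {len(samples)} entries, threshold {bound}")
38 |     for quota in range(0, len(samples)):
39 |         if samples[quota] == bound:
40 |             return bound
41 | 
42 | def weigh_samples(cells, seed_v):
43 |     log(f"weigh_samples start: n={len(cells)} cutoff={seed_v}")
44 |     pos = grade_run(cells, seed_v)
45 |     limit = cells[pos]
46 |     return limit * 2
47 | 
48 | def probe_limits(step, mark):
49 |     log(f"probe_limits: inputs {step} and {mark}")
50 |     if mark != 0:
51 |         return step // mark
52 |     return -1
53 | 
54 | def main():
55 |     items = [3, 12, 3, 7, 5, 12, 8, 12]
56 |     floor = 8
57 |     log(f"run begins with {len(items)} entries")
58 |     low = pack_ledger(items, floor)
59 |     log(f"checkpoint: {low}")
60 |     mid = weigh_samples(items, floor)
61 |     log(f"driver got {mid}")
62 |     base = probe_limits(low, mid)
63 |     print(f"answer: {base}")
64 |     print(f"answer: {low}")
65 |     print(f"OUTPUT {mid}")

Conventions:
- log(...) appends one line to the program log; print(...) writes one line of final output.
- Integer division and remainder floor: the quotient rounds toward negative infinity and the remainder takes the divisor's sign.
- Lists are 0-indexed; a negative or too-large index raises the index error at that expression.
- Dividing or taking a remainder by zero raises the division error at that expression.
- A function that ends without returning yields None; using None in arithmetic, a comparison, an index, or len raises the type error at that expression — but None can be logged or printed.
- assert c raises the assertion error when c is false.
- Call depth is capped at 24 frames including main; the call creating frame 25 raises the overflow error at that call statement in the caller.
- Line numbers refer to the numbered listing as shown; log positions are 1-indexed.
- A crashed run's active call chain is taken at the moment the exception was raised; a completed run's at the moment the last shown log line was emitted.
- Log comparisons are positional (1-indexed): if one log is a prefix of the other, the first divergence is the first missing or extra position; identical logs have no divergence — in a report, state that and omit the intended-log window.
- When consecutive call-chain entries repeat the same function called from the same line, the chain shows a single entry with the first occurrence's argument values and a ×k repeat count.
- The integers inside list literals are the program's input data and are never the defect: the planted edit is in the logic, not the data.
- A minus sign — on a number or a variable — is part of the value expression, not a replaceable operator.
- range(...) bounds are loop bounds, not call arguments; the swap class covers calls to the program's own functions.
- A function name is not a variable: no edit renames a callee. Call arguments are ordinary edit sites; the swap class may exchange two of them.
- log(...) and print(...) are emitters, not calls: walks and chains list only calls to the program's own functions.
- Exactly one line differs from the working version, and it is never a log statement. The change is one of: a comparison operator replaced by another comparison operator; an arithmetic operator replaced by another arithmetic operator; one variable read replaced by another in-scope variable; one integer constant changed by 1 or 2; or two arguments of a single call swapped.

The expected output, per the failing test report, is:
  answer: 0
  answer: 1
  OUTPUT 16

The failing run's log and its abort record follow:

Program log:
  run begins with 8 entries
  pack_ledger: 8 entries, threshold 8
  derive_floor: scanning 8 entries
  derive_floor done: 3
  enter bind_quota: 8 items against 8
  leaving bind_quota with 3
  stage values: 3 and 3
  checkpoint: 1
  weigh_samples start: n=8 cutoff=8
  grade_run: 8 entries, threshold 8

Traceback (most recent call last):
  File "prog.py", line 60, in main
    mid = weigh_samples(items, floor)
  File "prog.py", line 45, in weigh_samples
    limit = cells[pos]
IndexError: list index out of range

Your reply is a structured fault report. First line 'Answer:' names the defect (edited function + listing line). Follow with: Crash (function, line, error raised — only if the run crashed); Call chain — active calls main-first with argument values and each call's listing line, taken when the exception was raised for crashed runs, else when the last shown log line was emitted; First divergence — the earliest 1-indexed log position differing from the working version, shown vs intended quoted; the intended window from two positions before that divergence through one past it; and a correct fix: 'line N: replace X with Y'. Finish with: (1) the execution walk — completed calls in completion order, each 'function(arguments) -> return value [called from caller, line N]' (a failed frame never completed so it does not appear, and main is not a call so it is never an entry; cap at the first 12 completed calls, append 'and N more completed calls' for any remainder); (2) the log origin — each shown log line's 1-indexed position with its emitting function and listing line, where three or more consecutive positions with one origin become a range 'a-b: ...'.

Answer: the defect is in grade_run at line 40.
The tell: Only 10 log lines were emitted before the run died; the intended continuation was 'driver got 16'.
Crash: weigh_samples, line 45, IndexError.
Call chain: main -> weigh_samples([3, 12, 3, 7, 5, 12, 8, 12], 8) (called at line 60).
First divergence: position 11; the shown log stops at 10 lines while the working version next logs 'driver got 16'.
Intended log window:
  9: weigh_samples start: n=8 cutoff=8
  10: grade_run: 8 entries, threshold 8
  11: driver got 16
  12: probe_limits: inputs 1 and 16
Execution walk:
  derive_floor([3, 12, 3, 7, 5, 12, 8, 12]) -> 3  [called from pack_ledger, line 30]
  bind_quota([3, 12, 3, 7, 5, 12, 8, 12], 8) -> 3  [called from pack_ledger, line 31]
  pack_ledger([3, 12, 3, 7, 5, 12, 8, 12], 8) -> 1  [called from main, line 58]
  grade_run([3, 12, 3, 7, 5, 12, 8, 12], 8) -> 8  [called from weigh_samples, line 44]
Log origins:
  1: emitted by main (line 57)
  2: emitted by pack_ledger (line 29)
  3: emitted by derive_floor (line 2)
  4: emitted by derive_floor (line 7)
  5: emitted by bind_quota (line 11)
  6: emitted by bind_quota (line 16)
  7: emitted by pack_ledger (line 32)
  8: emitted by main (line 59)
  9: emitted by weigh_samples (line 43)
  10: emitted by grade_run (line 37)
A correct fix: line 40: replace `bound` with `quota`.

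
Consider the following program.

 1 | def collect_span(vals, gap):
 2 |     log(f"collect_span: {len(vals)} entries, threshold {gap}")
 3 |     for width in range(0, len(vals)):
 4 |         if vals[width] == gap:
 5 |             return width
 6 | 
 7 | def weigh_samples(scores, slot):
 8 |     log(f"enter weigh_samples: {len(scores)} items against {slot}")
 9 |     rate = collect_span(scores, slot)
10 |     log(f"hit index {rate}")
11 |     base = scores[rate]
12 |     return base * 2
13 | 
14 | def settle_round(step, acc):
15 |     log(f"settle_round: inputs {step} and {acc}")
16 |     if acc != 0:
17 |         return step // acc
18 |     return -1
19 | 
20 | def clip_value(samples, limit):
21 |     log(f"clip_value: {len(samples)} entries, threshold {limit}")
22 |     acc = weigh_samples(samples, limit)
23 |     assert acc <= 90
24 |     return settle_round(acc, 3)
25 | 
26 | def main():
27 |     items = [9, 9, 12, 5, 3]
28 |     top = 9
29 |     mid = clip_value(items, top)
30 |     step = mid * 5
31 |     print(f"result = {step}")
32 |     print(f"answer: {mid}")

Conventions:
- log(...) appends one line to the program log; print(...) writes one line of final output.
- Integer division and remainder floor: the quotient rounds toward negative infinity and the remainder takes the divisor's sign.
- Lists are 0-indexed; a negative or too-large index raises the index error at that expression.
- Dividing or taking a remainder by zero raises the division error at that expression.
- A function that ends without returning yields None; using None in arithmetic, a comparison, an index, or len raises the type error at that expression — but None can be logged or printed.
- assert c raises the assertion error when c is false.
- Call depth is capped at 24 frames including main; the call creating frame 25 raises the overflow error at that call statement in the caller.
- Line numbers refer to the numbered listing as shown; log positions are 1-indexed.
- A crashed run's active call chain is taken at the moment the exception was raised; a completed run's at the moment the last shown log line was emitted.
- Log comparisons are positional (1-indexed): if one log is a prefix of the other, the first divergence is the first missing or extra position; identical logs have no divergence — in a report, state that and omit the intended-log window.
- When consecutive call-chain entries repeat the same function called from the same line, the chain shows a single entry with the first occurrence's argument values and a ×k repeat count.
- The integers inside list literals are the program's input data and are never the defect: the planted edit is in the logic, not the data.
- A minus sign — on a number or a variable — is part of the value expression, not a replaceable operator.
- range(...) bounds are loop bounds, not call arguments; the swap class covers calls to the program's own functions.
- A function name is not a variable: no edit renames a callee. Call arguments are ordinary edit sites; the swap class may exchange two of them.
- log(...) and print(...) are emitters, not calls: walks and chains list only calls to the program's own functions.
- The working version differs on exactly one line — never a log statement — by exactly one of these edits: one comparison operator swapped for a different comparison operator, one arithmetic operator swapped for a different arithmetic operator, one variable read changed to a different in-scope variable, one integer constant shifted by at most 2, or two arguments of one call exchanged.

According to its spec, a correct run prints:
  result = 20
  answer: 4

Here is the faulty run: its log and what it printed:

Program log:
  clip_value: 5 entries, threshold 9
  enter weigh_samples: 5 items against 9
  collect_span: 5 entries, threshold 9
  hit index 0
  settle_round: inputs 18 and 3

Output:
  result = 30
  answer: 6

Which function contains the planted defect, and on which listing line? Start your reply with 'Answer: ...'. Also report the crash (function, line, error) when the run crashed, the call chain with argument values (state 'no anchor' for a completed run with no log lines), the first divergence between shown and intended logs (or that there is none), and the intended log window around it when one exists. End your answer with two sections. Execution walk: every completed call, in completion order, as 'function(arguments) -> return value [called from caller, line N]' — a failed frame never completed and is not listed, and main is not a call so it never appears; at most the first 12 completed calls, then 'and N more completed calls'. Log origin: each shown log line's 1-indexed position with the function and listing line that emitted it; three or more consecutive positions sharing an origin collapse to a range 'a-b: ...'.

Answer: the defect is in clip_value at line 24.
Key observation: At log position 5 the runs split — shown 'settle_round: inputs 18 and 3', but the working version logs 'settle_round: inputs 18 and 4'.
Call chain: main -> clip_value([9, 9, 12, 5, 3], 9) (called at line 29) -> settle_round(18, 3) (called at line 24).
First divergence: position 5 — the shown line 'settle_round: inputs 18 and 3' should read 'settle_round: inputs 18 and 4'.
Intended log window:
  3: collect_span: 5 entries, threshold 9
  4: hit index 0
  5: settle_round: inputs 18 and 4
Execution walk:
  collect_span([9, 9, 12, 5, 3], 9) -> 0  [called from weigh_samples, line 9]
  weigh_samples([9, 9, 12, 5, 3], 9) -> 18  [called from clip_value, line 22]
  settle_round(18, 3) -> 6  [called from clip_value, line 24]
  clip_value([9, 9, 12, 5, 3], 9) -> 6  [called from main, line 29]
Log line origins:
  1: emitted by clip_value (line 21)
  2: emitted by weigh_samples (line 8)
  3: emitted by collect_span (line 2)
  4: emitted by weigh_samples (line 10)
  5: emitted by settle_round (line 15)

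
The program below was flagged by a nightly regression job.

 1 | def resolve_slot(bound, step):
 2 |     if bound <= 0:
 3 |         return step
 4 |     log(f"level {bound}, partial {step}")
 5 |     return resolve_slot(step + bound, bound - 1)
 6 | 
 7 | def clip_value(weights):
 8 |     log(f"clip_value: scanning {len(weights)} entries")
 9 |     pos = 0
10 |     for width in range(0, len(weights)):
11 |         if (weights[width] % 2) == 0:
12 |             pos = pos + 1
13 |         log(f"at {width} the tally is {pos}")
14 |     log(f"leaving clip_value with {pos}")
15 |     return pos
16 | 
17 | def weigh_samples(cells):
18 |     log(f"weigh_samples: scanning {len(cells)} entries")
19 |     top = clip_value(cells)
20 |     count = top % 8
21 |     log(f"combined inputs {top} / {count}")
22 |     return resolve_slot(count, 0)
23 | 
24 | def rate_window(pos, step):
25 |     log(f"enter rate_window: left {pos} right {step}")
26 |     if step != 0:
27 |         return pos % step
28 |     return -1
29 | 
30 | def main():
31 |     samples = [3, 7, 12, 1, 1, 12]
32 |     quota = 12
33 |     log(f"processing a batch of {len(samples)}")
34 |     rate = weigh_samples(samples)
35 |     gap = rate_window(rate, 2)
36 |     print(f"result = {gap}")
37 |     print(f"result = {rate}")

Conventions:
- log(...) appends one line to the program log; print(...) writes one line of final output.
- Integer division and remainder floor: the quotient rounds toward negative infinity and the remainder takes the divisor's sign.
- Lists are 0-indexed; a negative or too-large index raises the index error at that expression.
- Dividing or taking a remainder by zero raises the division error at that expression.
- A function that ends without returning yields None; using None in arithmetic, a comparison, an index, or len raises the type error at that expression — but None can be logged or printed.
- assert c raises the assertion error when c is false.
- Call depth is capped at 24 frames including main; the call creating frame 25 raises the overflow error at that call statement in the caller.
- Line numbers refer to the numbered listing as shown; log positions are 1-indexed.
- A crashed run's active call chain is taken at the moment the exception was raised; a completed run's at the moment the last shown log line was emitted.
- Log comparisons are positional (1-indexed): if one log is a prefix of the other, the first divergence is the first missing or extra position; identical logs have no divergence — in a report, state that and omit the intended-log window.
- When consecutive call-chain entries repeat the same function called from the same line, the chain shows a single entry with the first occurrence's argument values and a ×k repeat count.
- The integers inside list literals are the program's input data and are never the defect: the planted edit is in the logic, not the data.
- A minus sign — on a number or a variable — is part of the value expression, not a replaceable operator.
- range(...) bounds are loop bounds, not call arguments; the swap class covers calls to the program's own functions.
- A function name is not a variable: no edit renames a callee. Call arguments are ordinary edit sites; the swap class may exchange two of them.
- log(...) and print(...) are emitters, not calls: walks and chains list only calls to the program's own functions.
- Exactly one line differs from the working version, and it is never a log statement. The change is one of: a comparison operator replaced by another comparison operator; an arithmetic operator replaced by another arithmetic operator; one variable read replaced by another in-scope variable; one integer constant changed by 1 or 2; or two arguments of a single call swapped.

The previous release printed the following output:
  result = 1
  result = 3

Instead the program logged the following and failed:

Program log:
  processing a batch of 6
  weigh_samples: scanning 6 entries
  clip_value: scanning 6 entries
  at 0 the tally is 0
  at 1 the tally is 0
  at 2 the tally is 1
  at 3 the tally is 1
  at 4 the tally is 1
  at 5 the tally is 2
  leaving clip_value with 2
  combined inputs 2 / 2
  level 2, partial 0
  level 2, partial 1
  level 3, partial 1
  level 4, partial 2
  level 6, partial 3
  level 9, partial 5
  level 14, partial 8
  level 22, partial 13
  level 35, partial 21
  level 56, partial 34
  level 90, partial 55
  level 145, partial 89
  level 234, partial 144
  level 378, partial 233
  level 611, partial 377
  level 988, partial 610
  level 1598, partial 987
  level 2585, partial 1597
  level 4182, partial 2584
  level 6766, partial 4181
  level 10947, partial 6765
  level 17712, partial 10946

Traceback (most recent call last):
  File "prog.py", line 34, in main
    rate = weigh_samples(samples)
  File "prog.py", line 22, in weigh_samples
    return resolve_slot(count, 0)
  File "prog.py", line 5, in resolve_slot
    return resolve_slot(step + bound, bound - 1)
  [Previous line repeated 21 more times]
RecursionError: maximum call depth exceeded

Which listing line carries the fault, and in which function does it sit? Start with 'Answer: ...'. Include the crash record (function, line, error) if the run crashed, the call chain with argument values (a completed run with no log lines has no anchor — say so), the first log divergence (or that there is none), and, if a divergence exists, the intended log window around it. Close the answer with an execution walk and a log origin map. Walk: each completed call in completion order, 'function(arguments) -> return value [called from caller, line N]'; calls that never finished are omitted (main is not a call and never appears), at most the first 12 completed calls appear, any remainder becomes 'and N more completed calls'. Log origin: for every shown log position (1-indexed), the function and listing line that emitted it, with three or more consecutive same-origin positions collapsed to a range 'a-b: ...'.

Answer: the defect is in resolve_slot at line 5.
Key observation: Everything matches until log position 13, which reads 'level 2, partial 1' in place of 'level 1, partial 2'.
Crash: resolve_slot, line 5, RecursionError.
Call chain: main -> weigh_samples([3, 7, 12, 1, 1, 12]) (called at line 34) -> resolve_slot(2, 0) (called at line 22) -> resolve_slot(2, 1) (called at line 5) ×21.
First divergence: position 13 — the shown line 'level 2, partial 1' should read 'level 1, partial 2'.
Intended log window:
  11: combined inputs 2 / 2
  12: level 2, partial 0
  13: level 1, partial 2
  14: enter rate_window: left 3 right 2
Execution walk:
  clip_value([3, 7, 12, 1, 1, 12]) -> 2  [called from weigh_samples, line 19]
Log origins:
  1: emitted by main (line 33)
  2: emitted by weigh_samples (line 18)
  3: emitted by clip_value (line 8)
  4-9: emitted by clip_value (line 13)
  10: emitted by clip_value (line 14)
  11: emitted by weigh_samples (line 21)
  12-33: emitted by resolve_slot (line 4)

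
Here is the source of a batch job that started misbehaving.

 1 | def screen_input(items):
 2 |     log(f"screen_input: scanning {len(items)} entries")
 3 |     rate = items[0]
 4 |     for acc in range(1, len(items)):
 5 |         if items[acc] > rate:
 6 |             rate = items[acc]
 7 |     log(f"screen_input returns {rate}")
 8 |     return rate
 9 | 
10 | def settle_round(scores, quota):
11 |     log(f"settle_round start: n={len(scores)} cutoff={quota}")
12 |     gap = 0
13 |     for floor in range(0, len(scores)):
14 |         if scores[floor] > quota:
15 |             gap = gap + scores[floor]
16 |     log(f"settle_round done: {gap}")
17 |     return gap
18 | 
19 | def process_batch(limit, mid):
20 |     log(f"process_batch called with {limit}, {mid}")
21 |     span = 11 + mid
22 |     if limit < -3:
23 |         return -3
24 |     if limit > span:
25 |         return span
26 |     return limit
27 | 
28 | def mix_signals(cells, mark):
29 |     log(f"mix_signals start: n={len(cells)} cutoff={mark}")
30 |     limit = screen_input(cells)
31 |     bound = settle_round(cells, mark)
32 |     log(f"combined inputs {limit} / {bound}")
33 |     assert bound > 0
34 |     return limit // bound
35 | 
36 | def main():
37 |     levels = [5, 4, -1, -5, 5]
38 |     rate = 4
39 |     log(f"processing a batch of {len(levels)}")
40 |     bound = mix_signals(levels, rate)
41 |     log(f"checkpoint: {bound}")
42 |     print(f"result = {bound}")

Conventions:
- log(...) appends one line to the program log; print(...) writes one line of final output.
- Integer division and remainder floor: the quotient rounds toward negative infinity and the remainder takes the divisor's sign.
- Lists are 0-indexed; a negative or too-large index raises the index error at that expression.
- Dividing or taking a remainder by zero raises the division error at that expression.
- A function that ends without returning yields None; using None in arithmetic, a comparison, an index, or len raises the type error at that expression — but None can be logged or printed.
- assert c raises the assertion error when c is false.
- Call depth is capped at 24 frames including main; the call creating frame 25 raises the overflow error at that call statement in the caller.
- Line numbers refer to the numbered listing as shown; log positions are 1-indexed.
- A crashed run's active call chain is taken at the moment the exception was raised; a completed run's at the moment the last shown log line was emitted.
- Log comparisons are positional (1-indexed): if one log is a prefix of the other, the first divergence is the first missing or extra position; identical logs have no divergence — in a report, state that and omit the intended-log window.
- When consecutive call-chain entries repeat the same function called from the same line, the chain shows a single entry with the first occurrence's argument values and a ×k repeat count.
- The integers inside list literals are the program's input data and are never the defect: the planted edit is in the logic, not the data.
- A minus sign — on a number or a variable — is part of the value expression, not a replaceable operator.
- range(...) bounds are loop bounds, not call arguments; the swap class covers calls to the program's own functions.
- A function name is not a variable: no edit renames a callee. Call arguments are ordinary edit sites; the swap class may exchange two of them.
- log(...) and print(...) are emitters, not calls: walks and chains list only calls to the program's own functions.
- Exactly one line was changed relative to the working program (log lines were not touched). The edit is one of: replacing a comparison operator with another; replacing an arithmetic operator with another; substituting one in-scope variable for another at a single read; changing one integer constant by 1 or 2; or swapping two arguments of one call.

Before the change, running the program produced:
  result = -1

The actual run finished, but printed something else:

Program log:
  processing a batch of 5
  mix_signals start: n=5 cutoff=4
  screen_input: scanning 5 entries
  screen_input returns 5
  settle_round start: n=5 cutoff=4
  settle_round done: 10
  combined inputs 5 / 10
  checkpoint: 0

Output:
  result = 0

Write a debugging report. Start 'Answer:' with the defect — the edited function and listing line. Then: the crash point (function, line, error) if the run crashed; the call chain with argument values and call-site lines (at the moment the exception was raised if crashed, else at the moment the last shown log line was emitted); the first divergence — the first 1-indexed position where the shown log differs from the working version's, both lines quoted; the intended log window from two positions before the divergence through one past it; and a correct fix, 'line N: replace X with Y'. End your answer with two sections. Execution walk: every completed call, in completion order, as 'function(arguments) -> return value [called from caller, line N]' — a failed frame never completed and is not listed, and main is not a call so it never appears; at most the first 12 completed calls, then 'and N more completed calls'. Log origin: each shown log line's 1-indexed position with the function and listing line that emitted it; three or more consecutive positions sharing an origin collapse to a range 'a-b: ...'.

Answer: the defect is in screen_input at line 5.
Key fact: Everything matches until log position 4, which reads 'screen_input returns 5' in place of 'screen_input returns -5'.
Call chain: main.
First divergence: position 4 — the shown line 'screen_input returns 5' should read 'screen_input returns -5'.
Intended log window:
  2: mix_signals start: n=5 cutoff=4
  3: screen_input: scanning 5 entries
  4: screen_input returns -5
  5: settle_round start: n=5 cutoff=4
Execution walk:
  screen_input([5, 4, -1, -5, 5]) -> 5  [called from mix_signals, line 30]
  settle_round([5, 4, -1, -5, 5], 4) -> 10  [called from mix_signals, line 31]
  mix_signals([5, 4, -1, -5, 5], 4) -> 0  [called from main, line 40]
Log origins:
  1: emitted by main (line 39)
  2: emitted by mix_signals (line 29)
  3: emitted by screen_input (line 2)
  4: emitted by screen_input (line 7)
  5: emitted by settle_round (line 11)
  6: emitted by settle_round (line 16)
  7: emitted by mix_signals (line 32)
  8: emitted by main (line 41)
A correct fix: line 5: replace `>` with `<`.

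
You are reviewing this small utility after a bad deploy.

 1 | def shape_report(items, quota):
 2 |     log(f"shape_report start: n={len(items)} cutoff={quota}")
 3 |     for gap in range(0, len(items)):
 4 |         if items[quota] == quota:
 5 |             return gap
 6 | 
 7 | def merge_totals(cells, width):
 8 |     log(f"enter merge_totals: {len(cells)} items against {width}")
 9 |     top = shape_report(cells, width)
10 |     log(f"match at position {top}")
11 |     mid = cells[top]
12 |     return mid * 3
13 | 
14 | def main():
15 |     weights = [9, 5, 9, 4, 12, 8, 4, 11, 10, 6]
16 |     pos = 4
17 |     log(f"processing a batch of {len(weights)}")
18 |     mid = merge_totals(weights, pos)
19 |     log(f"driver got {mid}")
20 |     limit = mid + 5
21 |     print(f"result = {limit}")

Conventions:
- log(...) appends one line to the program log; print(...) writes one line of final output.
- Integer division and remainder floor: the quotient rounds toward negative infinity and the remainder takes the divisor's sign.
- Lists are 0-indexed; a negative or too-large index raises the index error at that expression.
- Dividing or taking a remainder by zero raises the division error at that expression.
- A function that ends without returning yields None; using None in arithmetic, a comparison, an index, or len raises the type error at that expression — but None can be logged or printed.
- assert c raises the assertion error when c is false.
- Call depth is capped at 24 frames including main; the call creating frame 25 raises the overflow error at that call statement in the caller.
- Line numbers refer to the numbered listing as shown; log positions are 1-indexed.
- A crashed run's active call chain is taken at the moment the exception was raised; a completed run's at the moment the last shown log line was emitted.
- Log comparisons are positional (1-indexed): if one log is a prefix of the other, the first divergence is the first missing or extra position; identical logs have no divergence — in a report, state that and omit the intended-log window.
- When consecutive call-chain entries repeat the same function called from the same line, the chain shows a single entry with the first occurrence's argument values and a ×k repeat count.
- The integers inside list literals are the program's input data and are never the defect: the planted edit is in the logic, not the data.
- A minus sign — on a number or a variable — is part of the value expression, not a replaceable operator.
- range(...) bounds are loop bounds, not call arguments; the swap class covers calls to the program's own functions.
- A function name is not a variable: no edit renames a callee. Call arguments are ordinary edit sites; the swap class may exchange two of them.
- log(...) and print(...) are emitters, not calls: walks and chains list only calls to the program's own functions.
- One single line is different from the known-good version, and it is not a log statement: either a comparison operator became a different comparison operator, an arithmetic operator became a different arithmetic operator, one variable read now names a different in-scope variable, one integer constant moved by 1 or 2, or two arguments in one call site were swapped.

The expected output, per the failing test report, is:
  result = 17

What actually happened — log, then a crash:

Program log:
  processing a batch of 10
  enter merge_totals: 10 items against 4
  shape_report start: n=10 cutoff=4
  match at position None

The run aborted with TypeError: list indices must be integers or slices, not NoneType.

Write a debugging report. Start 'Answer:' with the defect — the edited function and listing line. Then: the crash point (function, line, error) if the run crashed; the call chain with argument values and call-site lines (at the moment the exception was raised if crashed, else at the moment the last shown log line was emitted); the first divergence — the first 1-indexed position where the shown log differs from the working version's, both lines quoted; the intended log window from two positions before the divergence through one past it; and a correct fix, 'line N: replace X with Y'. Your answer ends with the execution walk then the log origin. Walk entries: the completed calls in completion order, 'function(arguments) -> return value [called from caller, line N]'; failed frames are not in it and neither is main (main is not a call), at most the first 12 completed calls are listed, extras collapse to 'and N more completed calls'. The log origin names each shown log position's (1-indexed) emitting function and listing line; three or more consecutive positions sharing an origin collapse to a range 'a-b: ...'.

Answer: the defect is in shape_report at line 4.
Key observation: Log line 4 is where behavior first shows: 'match at position None' appears instead of 'match at position 3'.
Crash: merge_totals, line 11, TypeError.
Call chain: main -> merge_totals([9, 5, 9, 4, 12, 8, 4, 11, 10, 6], 4) (called at line 18).
First divergence: position 4; shown 'match at position None' vs intended 'match at position 3'.
Intended log window:
  2: enter merge_totals: 10 items against 4
  3: shape_report start: n=10 cutoff=4
  4: match at position 3
  5: driver got 12
Execution walk:
  shape_report([9, 5, 9, 4, 12, 8, 4, 11, 10, 6], 4) -> None  [called from merge_totals, line 9]
Origin of each log line:
  1: emitted by main (line 17)
  2: emitted by merge_totals (line 8)
  3: emitted by shape_report (line 2)
  4: emitted by merge_totals (line 10)
A correct fix: line 4: replace `items[quota]` with `items[gap]`.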